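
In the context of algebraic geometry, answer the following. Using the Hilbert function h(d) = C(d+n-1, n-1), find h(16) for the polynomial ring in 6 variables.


The Hilbert function for the polynomial ring in 6 variables is:
h(d) = C(d+n-1, n-1)
h(16) = C(16+6-1, 6-1) = C(21, 5)
= 21! / (5! * 16!)
= 20349

20349


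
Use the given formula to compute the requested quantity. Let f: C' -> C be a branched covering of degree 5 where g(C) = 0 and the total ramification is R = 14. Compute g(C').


Riemann-Hurwitz formula: 2g' - 2 = d(2g - 2) + R
Given: d = 5, g = 0, R = 14
2g' - 2 = 5*(2*0 - 2) + 14
2g' - 2 = 5*(-2) + 14
2g' - 2 = -10 + 14 = 4
2g' = 6
g' = 3

3


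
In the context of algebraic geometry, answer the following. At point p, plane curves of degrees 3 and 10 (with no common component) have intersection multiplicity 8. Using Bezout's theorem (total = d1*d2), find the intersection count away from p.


By Bezout's theorem, the total intersection number is d1 * d2.
Total = 3 * 10 = 30
Intersection multiplicity at p = 8
Remaining intersections = 30 - 8 = 22

22


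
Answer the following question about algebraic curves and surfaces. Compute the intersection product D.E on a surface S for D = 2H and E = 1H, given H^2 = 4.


Using bilinearity of the intersection pairing on a surface S:
(aH).(bH) = ab * (H.H)
We have H^2 = 4.
D.E = (2H).(1H) = 2*1*4
= 2*4
= 8

8


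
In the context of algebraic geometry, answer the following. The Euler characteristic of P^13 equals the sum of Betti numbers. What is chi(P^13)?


The complex projective space P^13 has one cell in each even real dimension 0, 2, ..., 26.
The cohomology groups are H^{2k}(P^13) = Z for k = 0,...,13, and 0 otherwise.
Euler characteristic = sum of Betti numbers = 1 per even-dimensional cohomology group.
chi(P^13) = 13 + 1 = 14

14


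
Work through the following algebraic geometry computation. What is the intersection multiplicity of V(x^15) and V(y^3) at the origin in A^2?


The intersection multiplicity of V(x^a) and V(y^b) at the origin is:
I(O; V(x^15), V(y^3)) = dim_k(k[x,y]/(x^15, y^3))
A basis for k[x,y]/(x^15, y^3) is the set of monomials x^i * y^j
where 0 <= i < 15 and 0 <= j < 3.
The number of such monomials is 15 * 3 = 45

45


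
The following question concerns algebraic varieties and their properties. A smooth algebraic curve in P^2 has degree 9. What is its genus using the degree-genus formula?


Using the genus formula for smooth plane curves:
g = (d-1)(d-2)/2
g = (9-1)(9-2)/2
g = 8*7/2
g = 56/2 = 28

28


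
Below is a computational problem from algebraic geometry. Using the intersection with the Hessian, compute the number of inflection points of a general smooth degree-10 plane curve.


For a general smooth plane curve C of degree d, the inflection points are
the intersection of C with its Hessian curve, which has degree 3(d-2).
By Bezout, the total intersection number is d * 3(d-2) = 10 * 24 = 240.
For a general curve every flex is ordinary, so each contributes
multiplicity 1 to C·Hess(C), and the number of distinct inflection
points is 3d(d-2).
Inflection points = 3*10*(10-2) = 3*10*8 = 240

240


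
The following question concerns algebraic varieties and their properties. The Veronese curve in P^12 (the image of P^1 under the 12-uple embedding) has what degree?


The rational normal curve in P^12 is the image of P^1 under the 12-uple Veronese.
A general hyperplane in P^12 pulls back to a degree-12 form on P^1, which has 12 zeros,
so the curve meets a general hyperplane in 12 points. Degree = 12.

12


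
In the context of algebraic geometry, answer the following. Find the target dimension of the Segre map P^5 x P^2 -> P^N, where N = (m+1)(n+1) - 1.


The Segre embedding maps P^m x P^n into P^N via
all products of coordinates from each factor.
N = (m+1)(n+1) - 1
N = (5+1)(2+1) - 1
N = 6*3 - 1
N = 18 - 1 = 17

17


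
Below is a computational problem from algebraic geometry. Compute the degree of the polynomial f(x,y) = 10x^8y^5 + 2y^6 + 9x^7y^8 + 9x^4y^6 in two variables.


Examine each term for its total degree (sum of exponents).
  Term '10x^8y^5' has total degree 8+5 = 13.
  Term '2y^6' has total degree 0+6 = 6.
  Term '9x^7y^8' has total degree 7+8 = 15.
  Term '9x^4y^6' has total degree 4+6 = 10.
The maximum total degree among all terms is 15.

15


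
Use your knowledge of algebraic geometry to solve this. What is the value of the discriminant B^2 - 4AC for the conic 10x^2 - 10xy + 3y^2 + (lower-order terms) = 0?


The discriminant of a conic Ax^2 + Bxy + Cy^2 + ... = 0 is B^2 - 4AC.
B^2 = (-10)^2 = 100
4AC = 4*10*3 = 120
Discriminant = 100 - 120 = -20

-20


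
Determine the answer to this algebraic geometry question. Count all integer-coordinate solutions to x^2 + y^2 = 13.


Systematically check integer values of x where x^2 <= 13.
For each valid x, check if 13 - x^2 is a perfect square.
x=2: 13 - 4 = 9, sqrt = 3 (valid)
x=3: 13 - 9 = 4, sqrt = 2 (valid)
Total integer solutions found: 8

8


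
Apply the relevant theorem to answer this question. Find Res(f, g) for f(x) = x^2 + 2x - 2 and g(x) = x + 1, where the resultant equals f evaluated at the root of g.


For Res(f, x - c), we evaluate f at x = c.
f(-1) = (-1)^2 + 2*(-1) - 2
= 1 - 2 - 2
= -1 - 2 = -3
Res(f, g) = -3

-3


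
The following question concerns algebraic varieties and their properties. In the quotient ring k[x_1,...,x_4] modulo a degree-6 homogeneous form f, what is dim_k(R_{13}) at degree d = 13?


For R = k[x_1,...,x_n]/(f) with f homogeneous of degree e:
The Hilbert series is (1 - t^e)/(1 - t)^n.
So h(d) = C(d+n-1, n-1) - C(d-e+n-1, n-1) for d >= e.
With n=4, e=6, d=13:
C(13+4-1, 4-1) = C(16, 3) = 560
C(13-6+4-1, 4-1) = C(10, 3) = 120
h(13) = 560 - 120 = 440

440


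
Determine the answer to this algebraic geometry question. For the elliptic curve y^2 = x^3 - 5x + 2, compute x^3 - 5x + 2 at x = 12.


Compute x^3 - 5x + 2 at x = 12:
x^3 = 12^3 = 1728
(-5)*x = (-5)*12 = -60
Sum: 1728 - 60 + 2 = 1670

1670


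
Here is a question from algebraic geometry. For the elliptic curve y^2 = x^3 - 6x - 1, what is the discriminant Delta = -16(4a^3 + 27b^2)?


Compute each component:
4a^3 = 4*(-6)^3 = 4*(-216) = -864
27b^2 = 27*(-1)^2 = 27*1 = 27
4a^3 + 27b^2 = -864 + 27 = -837
Delta = -16*(-837) = 13392

13392


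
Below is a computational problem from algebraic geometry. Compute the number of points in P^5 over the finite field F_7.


P^5(F_7) has (q^(n+1) - 1)/(q - 1) points.
= 7^5 + 7^4 + 7^3 + 7^2 + 7^1 + 7^0
= 16807 + 2401 + 343 + 49 + 7 + 1
= 19608

19608


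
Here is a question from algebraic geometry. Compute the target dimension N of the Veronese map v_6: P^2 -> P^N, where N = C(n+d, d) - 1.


The Veronese embedding v_d: P^n -> P^N maps each point to all
degree-d monomials in n+1 homogeneous coordinates.
N = C(n+d, d) - 1
N = C(2+6, 6) - 1
N = C(8, 6) - 1
C(8, 6) = 28
N = 28 - 1 = 27

27


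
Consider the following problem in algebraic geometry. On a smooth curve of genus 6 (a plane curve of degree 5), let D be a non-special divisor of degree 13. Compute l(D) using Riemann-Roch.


First, compute the genus of a smooth plane curve of degree 5:
g = (d-1)(d-2)/2 = (5-1)(5-2)/2 = 6
For a non-special divisor D (i.e., h^1(D) = 0), Riemann-Roch gives:
l(D) = deg(D) - g + 1
Since deg(D) = 13 >= 2g - 1 = 11, D is non-special.
l(D) = 13 - 6 + 1 = 8

8


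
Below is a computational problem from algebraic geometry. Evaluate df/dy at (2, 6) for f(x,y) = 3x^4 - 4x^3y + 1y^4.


df/dy = (-4)*x^3 + 4*1*y^3
At (2,6): (-4)*2^3 + 4*1*6^3
= -32 + 864
= 832

832


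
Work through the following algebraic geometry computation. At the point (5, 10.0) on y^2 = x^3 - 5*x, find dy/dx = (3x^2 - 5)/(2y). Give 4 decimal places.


Using implicit differentiation of y^2 = x^3 - 5*x:
2y * dy/dx = 3x^2 - 5
dy/dx = (3x^2 - 5)/(2y)
Numerator: 3*5^2 - 5 = 70
Denominator: 2*10.0 = 20.0
dy/dx = 70/20.0 = 3.5000

3.5000


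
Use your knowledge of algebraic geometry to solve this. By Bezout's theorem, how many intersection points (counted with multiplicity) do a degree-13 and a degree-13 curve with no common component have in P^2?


Bezout's theorem states the intersection count equals the product of degrees.
Intersection count = 13 * 13 = 169

169


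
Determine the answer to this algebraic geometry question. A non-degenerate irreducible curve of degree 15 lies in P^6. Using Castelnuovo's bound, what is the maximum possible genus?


Castelnuovo's bound: write d - 1 = m(r-1) + epsilon with 0 <= epsilon < r-1.
d - 1 = 15 - 1 = 14
r - 1 = 6 - 1 = 5
14 = 2*5 + 4, so m = 2, epsilon = 4
pi(d, r) = m(m-1)(r-1)/2 + m*epsilon
= 2*1*5/2 + 2*4
= 10/2 + 8
= 5 + 8 = 13

13


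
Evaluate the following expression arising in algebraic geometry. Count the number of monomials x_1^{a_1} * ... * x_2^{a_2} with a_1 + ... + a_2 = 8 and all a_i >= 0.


The number of degree-8 monomials in 2 variables is C(d+n-1, n-1).
= C(8+2-1, 2-1) = C(9, 1)
= 9

9


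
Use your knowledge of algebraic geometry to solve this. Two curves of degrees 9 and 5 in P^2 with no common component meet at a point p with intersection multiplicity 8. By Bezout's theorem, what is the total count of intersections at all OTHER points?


By Bezout's theorem, the total intersection number is d1 * d2.
Total = 9 * 5 = 45
Intersection multiplicity at p = 8
Remaining intersections = 45 - 8 = 37

37


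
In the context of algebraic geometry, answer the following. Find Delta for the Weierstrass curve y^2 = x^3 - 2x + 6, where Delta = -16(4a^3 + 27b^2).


Compute each component:
4a^3 = 4*(-2)^3 = 4*(-8) = -32
27b^2 = 27*6^2 = 27*36 = 972
4a^3 + 27b^2 = -32 + 972 = 940
Delta = -16*940 = -15040

-15040


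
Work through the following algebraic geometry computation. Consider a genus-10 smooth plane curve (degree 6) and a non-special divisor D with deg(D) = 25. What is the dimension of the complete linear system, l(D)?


First, compute the genus of a smooth plane curve of degree 6:
g = (d-1)(d-2)/2 = (6-1)(6-2)/2 = 10
For a non-special divisor D (i.e., h^1(D) = 0), Riemann-Roch gives:
l(D) = deg(D) - g + 1
Since deg(D) = 25 >= 2g - 1 = 19, D is non-special.
l(D) = 25 - 10 + 1 = 16

16


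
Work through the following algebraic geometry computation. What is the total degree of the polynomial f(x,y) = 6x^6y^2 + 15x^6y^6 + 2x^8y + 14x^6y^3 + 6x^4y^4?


Examine each term for its total degree (sum of exponents).
  Term '6x^6y^2' has total degree 6+2 = 8.
  Term '15x^6y^6' has total degree 6+6 = 12.
  Term '2x^8y' has total degree 8+1 = 9.
  Term '14x^6y^3' has total degree 6+3 = 9.
  Term '6x^4y^4' has total degree 4+4 = 8.
The maximum total degree among all terms is 12.

12


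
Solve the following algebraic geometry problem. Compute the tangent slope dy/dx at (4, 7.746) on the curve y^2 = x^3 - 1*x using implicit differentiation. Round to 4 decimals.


Using implicit differentiation of y^2 = x^3 - 1*x:
2y * dy/dx = 3x^2 - 1
dy/dx = (3x^2 - 1)/(2y)
Numerator: 3*4^2 - 1 = 47
Denominator: 2*7.746 = 15.492
dy/dx = 47/15.492 = 3.0338

3.0338


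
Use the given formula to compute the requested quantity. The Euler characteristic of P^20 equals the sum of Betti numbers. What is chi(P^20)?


The complex projective space P^20 has one cell in each even real dimension 0, 2, ..., 40.
The cohomology groups are H^{2k}(P^20) = Z for k = 0,...,20, and 0 otherwise.
Euler characteristic = sum of Betti numbers = 1 per even-dimensional cohomology group.
chi(P^20) = 20 + 1 = 21

21


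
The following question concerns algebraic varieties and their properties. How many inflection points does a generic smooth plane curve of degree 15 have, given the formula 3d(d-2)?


For a general smooth plane curve C of degree d, the inflection points are
the intersection of C with its Hessian curve, which has degree 3(d-2).
By Bezout, the total intersection number is d * 3(d-2) = 15 * 39 = 585.
For a general curve every flex is ordinary, so each contributes
multiplicity 1 to C·Hess(C), and the number of distinct inflection
points is 3d(d-2).
Inflection points = 3*15*(15-2) = 3*15*13 = 585

585


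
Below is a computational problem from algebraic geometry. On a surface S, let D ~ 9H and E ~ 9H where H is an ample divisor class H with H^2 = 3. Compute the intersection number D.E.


Using bilinearity of the intersection pairing on a surface S:
(aH).(bH) = ab * (H.H)
We have H^2 = 3.
D.E = (9H).(9H) = 9*9*3
= 81*3
= 243

243


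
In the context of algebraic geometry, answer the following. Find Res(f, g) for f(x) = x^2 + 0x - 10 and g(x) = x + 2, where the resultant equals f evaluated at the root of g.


For Res(f, x - c), we evaluate f at x = c.
f(-2) = (-2)^2 + 0*(-2) - 10
= 4 + 0 - 10
= 4 - 10 = -6
Res(f, g) = -6

-6


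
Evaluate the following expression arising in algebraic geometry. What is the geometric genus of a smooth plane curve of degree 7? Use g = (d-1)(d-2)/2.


Using the genus formula for smooth plane curves:
g = (d-1)(d-2)/2
g = (7-1)(7-2)/2
g = 6*5/2
g = 30/2 = 15

15


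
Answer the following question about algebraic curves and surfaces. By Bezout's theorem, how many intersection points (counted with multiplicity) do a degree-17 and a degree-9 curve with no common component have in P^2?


Bezout's theorem states the intersection count equals the product of degrees.
Intersection count = 17 * 9 = 153

153


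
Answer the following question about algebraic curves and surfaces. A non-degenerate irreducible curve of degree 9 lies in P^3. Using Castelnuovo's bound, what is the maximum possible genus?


Castelnuovo's bound: write d - 1 = m(r-1) + epsilon with 0 <= epsilon < r-1.
d - 1 = 9 - 1 = 8
r - 1 = 3 - 1 = 2
8 = 4*2 + 0, so m = 4, epsilon = 0
pi(d, r) = m(m-1)(r-1)/2 + m*epsilon
= 4*3*2/2 + 4*0
= 24/2 + 0
= 12 + 0 = 12

12


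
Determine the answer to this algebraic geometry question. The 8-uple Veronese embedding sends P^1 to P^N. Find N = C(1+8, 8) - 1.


The Veronese embedding v_d: P^n -> P^N maps each point to all
degree-d monomials in n+1 homogeneous coordinates.
N = C(n+d, d) - 1
N = C(1+8, 8) - 1
N = C(9, 8) - 1
C(9, 8) = 9
N = 9 - 1 = 8

8


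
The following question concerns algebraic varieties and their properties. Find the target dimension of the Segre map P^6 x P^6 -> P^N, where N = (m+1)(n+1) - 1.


The Segre embedding maps P^m x P^n into P^N via
all products of coordinates from each factor.
N = (m+1)(n+1) - 1
N = (6+1)(6+1) - 1
N = 7*7 - 1
N = 49 - 1 = 48

48


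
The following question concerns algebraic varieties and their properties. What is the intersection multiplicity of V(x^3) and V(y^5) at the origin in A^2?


The intersection multiplicity of V(x^a) and V(y^b) at the origin is:
I(O; V(x^3), V(y^5)) = dim_k(k[x,y]/(x^3, y^5))
A basis for k[x,y]/(x^3, y^5) is the set of monomials x^i * y^j
where 0 <= i < 3 and 0 <= j < 5.
The number of such monomials is 3 * 5 = 15

15


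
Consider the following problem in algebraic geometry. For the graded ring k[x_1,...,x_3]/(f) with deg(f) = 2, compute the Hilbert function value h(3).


For R = k[x_1,...,x_n]/(f) with f homogeneous of degree e:
The Hilbert series is (1 - t^e)/(1 - t)^n.
So h(d) = C(d+n-1, n-1) - C(d-e+n-1, n-1) for d >= e.
With n=3, e=2, d=3:
C(3+3-1, 3-1) = C(5, 2) = 10
C(3-2+3-1, 3-1) = C(3, 2) = 3
h(3) = 10 - 3 = 7

7


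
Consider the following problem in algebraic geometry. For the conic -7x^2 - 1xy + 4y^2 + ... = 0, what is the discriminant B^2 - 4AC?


The discriminant of a conic Ax^2 + Bxy + Cy^2 + ... = 0 is B^2 - 4AC.
B^2 = (-1)^2 = 1
4AC = 4*(-7)*4 = -112
Discriminant = 1 + 112 = 113

113


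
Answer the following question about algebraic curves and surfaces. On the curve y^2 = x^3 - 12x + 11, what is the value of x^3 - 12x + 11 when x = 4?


Compute x^3 - 12x + 11 at x = 4:
x^3 = 4^3 = 64
(-12)*x = (-12)*4 = -48
Sum: 64 - 48 + 11 = 27

27


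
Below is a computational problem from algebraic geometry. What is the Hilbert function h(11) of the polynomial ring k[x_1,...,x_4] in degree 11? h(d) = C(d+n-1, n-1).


The Hilbert function for the polynomial ring in 4 variables is:
h(d) = C(d+n-1, n-1)
h(11) = C(11+4-1, 4-1) = C(14, 3)
= 14! / (3! * 11!)
= 364

364


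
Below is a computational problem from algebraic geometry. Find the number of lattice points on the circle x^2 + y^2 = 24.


Systematically check integer values of x where x^2 <= 24.
For each valid x, check if 24 - x^2 is a perfect square.
Total integer solutions found: 0

0


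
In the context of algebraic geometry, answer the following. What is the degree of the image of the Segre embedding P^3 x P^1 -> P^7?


The degree of the Segre variety P^3 x P^1 is C(m+n, m).
= C(4, 3)
= 4

4


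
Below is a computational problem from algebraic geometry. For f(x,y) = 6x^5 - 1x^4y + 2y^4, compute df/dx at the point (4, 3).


df/dx = 5*6*x^4 + 4*(-1)*x^3*y
At (4,3): 5*6*4^4 + 4*(-1)*4^3*3
= 7680 - 768
= 6912

6912


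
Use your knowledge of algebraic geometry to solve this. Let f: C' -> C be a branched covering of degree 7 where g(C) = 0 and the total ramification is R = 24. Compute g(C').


Riemann-Hurwitz formula: 2g' - 2 = d(2g - 2) + R
Given: d = 7, g = 0, R = 24
2g' - 2 = 7*(2*0 - 2) + 24
2g' - 2 = 7*(-2) + 24
2g' - 2 = -14 + 24 = 10
2g' = 12
g' = 6

6


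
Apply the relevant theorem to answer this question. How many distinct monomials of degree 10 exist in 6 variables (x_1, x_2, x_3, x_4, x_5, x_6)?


The number of degree-10 monomials in 6 variables is C(d+n-1, n-1).
= C(10+6-1, 6-1) = C(15, 5)
= 3003

3003


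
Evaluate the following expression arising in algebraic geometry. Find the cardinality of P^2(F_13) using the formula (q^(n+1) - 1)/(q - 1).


P^2(F_13) has (q^(n+1) - 1)/(q - 1) points.
= 13^2 + 13^1 + 13^0
= 169 + 13 + 1
= 183

183


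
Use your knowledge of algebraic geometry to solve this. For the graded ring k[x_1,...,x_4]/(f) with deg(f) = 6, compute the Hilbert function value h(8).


For R = k[x_1,...,x_n]/(f) with f homogeneous of degree e:
The Hilbert series is (1 - t^e)/(1 - t)^n.
So h(d) = C(d+n-1, n-1) - C(d-e+n-1, n-1) for d >= e.
With n=4, e=6, d=8:
C(8+4-1, 4-1) = C(11, 3) = 165
C(8-6+4-1, 4-1) = C(5, 3) = 10
h(8) = 165 - 10 = 155

155


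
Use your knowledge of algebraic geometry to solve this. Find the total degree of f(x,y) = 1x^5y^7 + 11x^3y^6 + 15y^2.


Examine each term for its total degree (sum of exponents).
  Term '1x^5y^7' has total degree 5+7 = 12.
  Term '11x^3y^6' has total degree 3+6 = 9.
  Term '15y^2' has total degree 0+2 = 2.
The maximum total degree among all terms is 12.

12


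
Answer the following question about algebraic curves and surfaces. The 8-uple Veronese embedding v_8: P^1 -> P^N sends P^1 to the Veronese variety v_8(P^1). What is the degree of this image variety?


The Veronese variety v_8(P^1) has degree d^r.
d^r = 8^1 = 8

8


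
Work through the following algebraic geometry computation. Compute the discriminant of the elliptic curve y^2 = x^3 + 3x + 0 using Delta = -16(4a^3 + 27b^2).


Compute each component:
4a^3 = 4*3^3 = 4*27 = 108
27b^2 = 27*0^2 = 27*0 = 0
4a^3 + 27b^2 = 108 + 0 = 108
Delta = -16*108 = -1728

-1728


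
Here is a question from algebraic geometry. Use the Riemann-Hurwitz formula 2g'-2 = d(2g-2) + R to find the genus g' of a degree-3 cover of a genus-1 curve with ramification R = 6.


Riemann-Hurwitz formula: 2g' - 2 = d(2g - 2) + R
Given: d = 3, g = 1, R = 6
2g' - 2 = 3*(2*1 - 2) + 6
2g' - 2 = 3*0 + 6
2g' - 2 = 0 + 6 = 6
2g' = 8
g' = 4

4


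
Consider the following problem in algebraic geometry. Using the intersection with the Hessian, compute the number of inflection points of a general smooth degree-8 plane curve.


For a general smooth plane curve C of degree d, the inflection points are
the intersection of C with its Hessian curve, which has degree 3(d-2).
By Bezout, the total intersection number is d * 3(d-2) = 8 * 18 = 144.
For a general curve every flex is ordinary, so each contributes
multiplicity 1 to C·Hess(C), and the number of distinct inflection
points is 3d(d-2).
Inflection points = 3*8*(8-2) = 3*8*6 = 144

144


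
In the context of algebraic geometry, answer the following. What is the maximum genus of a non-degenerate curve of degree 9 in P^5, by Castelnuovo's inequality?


Castelnuovo's bound: write d - 1 = m(r-1) + epsilon with 0 <= epsilon < r-1.
d - 1 = 9 - 1 = 8
r - 1 = 5 - 1 = 4
8 = 2*4 + 0, so m = 2, epsilon = 0
pi(d, r) = m(m-1)(r-1)/2 + m*epsilon
= 2*1*4/2 + 2*0
= 8/2 + 0
= 4 + 0 = 4

4


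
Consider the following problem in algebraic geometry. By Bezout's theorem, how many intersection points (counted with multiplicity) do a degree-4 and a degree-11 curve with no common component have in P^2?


Bezout's theorem states the intersection count equals the product of degrees.
Intersection count = 4 * 11 = 44

44


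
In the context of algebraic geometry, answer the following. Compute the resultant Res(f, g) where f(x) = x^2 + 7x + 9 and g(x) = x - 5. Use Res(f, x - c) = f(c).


For Res(f, x - c), we evaluate f at x = c.
f(5) = 5^2 + 7*5 + 9
= 25 + 35 + 9
= 60 + 9 = 69
Res(f, g) = 69

69


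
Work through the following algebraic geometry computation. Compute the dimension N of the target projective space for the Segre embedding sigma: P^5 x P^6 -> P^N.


The Segre embedding maps P^m x P^n into P^N via
all products of coordinates from each factor.
N = (m+1)(n+1) - 1
N = (5+1)(6+1) - 1
N = 6*7 - 1
N = 42 - 1 = 41

41


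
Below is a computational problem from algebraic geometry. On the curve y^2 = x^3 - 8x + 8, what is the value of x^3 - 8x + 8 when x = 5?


Compute x^3 - 8x + 8 at x = 5:
x^3 = 5^3 = 125
(-8)*x = (-8)*5 = -40
Sum: 125 - 40 + 8 = 93

93


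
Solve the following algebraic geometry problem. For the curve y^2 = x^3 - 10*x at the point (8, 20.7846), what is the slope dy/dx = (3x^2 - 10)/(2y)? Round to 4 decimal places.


Using implicit differentiation of y^2 = x^3 - 10*x:
2y * dy/dx = 3x^2 - 10
dy/dx = (3x^2 - 10)/(2y)
Numerator: 3*8^2 - 10 = 182
Denominator: 2*20.7846 = 41.5692
dy/dx = 182/41.5692 = 4.3782

4.3782


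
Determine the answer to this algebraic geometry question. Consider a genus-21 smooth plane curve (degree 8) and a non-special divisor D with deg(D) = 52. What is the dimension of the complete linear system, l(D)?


First, compute the genus of a smooth plane curve of degree 8:
g = (d-1)(d-2)/2 = (8-1)(8-2)/2 = 21
For a non-special divisor D (i.e., h^1(D) = 0), Riemann-Roch gives:
l(D) = deg(D) - g + 1
Since deg(D) = 52 >= 2g - 1 = 41, D is non-special.
l(D) = 52 - 21 + 1 = 32

32


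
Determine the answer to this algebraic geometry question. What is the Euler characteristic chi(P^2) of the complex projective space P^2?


The complex projective space P^2 has one cell in each even real dimension 0, 2, ..., 4.
The cohomology groups are H^{2k}(P^2) = Z for k = 0,...,2, and 0 otherwise.
Euler characteristic = sum of Betti numbers = 1 per even-dimensional cohomology group.
chi(P^2) = 2 + 1 = 3

3


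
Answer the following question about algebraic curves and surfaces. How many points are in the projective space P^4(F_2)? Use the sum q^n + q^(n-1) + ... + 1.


P^4(F_2) has (q^(n+1) - 1)/(q - 1) points.
= 2^4 + 2^3 + 2^2 + 2^1 + 2^0
= 16 + 8 + 4 + 2 + 1
= 31

31


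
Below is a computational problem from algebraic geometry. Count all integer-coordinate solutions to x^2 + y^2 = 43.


Systematically check integer values of x where x^2 <= 43.
For each valid x, check if 43 - x^2 is a perfect square.
Total integer solutions found: 0

0


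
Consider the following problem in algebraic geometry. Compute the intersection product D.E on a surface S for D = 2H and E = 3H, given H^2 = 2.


Using bilinearity of the intersection pairing on a surface S:
(aH).(bH) = ab * (H.H)
We have H^2 = 2.
D.E = (2H).(3H) = 2*3*2
= 6*2
= 12

12


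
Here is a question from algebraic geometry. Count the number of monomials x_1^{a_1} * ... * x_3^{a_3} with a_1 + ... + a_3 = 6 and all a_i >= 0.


The number of degree-6 monomials in 3 variables is C(d+n-1, n-1).
= C(6+3-1, 3-1) = C(8, 2)
= 28

28


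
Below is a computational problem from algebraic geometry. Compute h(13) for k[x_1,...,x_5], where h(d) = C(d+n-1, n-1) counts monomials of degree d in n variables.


The Hilbert function for the polynomial ring in 5 variables is:
h(d) = C(d+n-1, n-1)
h(13) = C(13+5-1, 5-1) = C(17, 4)
= 17! / (4! * 13!)
= 2380

2380


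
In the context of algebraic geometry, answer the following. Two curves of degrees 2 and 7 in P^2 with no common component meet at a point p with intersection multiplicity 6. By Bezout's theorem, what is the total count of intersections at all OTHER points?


By Bezout's theorem, the total intersection number is d1 * d2.
Total = 2 * 7 = 14
Intersection multiplicity at p = 6
Remaining intersections = 14 - 6 = 8

8


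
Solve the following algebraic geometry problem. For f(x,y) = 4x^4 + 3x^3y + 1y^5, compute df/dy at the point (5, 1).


df/dy = 3*x^3 + 5*1*y^4
At (5,1): 3*5^3 + 5*1*1^4
= 375 + 5
= 380

380


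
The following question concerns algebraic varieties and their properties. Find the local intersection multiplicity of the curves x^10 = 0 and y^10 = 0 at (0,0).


The intersection multiplicity of V(x^a) and V(y^b) at the origin is:
I(O; V(x^10), V(y^10)) = dim_k(k[x,y]/(x^10, y^10))
A basis for k[x,y]/(x^10, y^10) is the set of monomials x^i * y^j
where 0 <= i < 10 and 0 <= j < 10.
The number of such monomials is 10 * 10 = 100

100


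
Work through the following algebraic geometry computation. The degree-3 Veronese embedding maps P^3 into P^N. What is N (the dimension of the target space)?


The Veronese embedding v_d: P^n -> P^N maps each point to all
degree-d monomials in n+1 homogeneous coordinates.
N = C(n+d, d) - 1
N = C(3+3, 3) - 1
N = C(6, 3) - 1
C(6, 3) = 20
N = 20 - 1 = 19

19


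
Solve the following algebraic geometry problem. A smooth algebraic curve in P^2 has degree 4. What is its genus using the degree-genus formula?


Using the genus formula for smooth plane curves:
g = (d-1)(d-2)/2
g = (4-1)(4-2)/2
g = 3*2/2
g = 6/2 = 3

3


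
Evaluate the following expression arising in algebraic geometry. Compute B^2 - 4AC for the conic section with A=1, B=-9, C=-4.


The discriminant of a conic Ax^2 + Bxy + Cy^2 + ... = 0 is B^2 - 4AC.
B^2 = (-9)^2 = 81
4AC = 4*1*(-4) = -16
Discriminant = 81 + 16 = 97

97


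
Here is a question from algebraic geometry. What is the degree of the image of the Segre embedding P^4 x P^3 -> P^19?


The degree of the Segre variety P^4 x P^3 is C(m+n, m).
= C(7, 4)
= 35

35


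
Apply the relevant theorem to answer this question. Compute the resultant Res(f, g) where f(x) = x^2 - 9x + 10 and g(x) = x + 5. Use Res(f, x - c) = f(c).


For Res(f, x - c), we evaluate f at x = c.
f(-5) = (-5)^2 - 9*(-5) + 10
= 25 + 45 + 10
= 70 + 10 = 80
Res(f, g) = 80

80


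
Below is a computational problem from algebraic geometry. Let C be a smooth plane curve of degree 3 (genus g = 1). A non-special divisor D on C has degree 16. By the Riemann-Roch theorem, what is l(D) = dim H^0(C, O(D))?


First, compute the genus of a smooth plane curve of degree 3:
g = (d-1)(d-2)/2 = (3-1)(3-2)/2 = 1
For a non-special divisor D (i.e., h^1(D) = 0), Riemann-Roch gives:
l(D) = deg(D) - g + 1
Since deg(D) = 16 >= 2g - 1 = 1, D is non-special.
l(D) = 16 - 1 + 1 = 16

16


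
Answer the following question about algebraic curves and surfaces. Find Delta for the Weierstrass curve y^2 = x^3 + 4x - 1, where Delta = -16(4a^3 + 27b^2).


Compute each component:
4a^3 = 4*4^3 = 4*64 = 256
27b^2 = 27*(-1)^2 = 27*1 = 27
4a^3 + 27b^2 = 256 + 27 = 283
Delta = -16*283 = -4528

-4528


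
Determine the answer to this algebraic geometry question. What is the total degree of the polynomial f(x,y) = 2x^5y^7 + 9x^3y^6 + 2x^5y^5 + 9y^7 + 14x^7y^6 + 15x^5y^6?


Examine each term for its total degree (sum of exponents).
  Term '2x^5y^7' has total degree 5+7 = 12.
  Term '9x^3y^6' has total degree 3+6 = 9.
  Term '2x^5y^5' has total degree 5+5 = 10.
  Term '9y^7' has total degree 0+7 = 7.
  Term '14x^7y^6' has total degree 7+6 = 13.
  Term '15x^5y^6' has total degree 5+6 = 11.
The maximum total degree among all terms is 13.

13


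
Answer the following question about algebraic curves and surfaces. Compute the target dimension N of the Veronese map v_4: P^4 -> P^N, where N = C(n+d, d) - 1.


The Veronese embedding v_d: P^n -> P^N maps each point to all
degree-d monomials in n+1 homogeneous coordinates.
N = C(n+d, d) - 1
N = C(4+4, 4) - 1
N = C(8, 4) - 1
C(8, 4) = 70
N = 70 - 1 = 69

69


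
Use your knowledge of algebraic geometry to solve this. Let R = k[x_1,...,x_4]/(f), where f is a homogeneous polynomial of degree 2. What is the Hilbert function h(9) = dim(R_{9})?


For R = k[x_1,...,x_n]/(f) with f homogeneous of degree e:
The Hilbert series is (1 - t^e)/(1 - t)^n.
So h(d) = C(d+n-1, n-1) - C(d-e+n-1, n-1) for d >= e.
With n=4, e=2, d=9:
C(9+4-1, 4-1) = C(12, 3) = 220
C(9-2+4-1, 4-1) = C(10, 3) = 120
h(9) = 220 - 120 = 100

100


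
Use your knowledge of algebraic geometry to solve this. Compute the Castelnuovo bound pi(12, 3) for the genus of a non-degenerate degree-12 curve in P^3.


Castelnuovo's bound: write d - 1 = m(r-1) + epsilon with 0 <= epsilon < r-1.
d - 1 = 12 - 1 = 11
r - 1 = 3 - 1 = 2
11 = 5*2 + 1, so m = 5, epsilon = 1
pi(d, r) = m(m-1)(r-1)/2 + m*epsilon
= 5*4*2/2 + 5*1
= 40/2 + 5
= 20 + 5 = 25

25


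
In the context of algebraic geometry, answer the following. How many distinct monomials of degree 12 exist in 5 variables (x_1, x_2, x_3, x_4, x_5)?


The number of degree-12 monomials in 5 variables is C(d+n-1, n-1).
= C(12+5-1, 5-1) = C(16, 4)
= 1820

1820


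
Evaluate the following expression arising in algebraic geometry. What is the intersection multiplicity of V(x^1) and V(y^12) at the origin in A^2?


The intersection multiplicity of V(x^a) and V(y^b) at the origin is:
I(O; V(x^1), V(y^12)) = dim_k(k[x,y]/(x^1, y^12))
A basis for k[x,y]/(x^1, y^12) is the set of monomials x^i * y^j
where 0 <= i < 1 and 0 <= j < 12.
The number of such monomials is 1 * 12 = 12

12


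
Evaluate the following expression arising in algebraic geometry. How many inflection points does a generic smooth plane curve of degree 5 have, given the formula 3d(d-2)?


For a general smooth plane curve C of degree d, the inflection points are
the intersection of C with its Hessian curve, which has degree 3(d-2).
By Bezout, the total intersection number is d * 3(d-2) = 5 * 9 = 45.
For a general curve every flex is ordinary, so each contributes
multiplicity 1 to C·Hess(C), and the number of distinct inflection
points is 3d(d-2).
Inflection points = 3*5*(5-2) = 3*5*3 = 45

45


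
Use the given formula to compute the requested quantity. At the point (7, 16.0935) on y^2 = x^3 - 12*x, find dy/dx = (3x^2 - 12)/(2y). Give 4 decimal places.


Using implicit differentiation of y^2 = x^3 - 12*x:
2y * dy/dx = 3x^2 - 12
dy/dx = (3x^2 - 12)/(2y)
Numerator: 3*7^2 - 12 = 135
Denominator: 2*16.0935 = 32.187
dy/dx = 135/32.187 = 4.1942

4.1942


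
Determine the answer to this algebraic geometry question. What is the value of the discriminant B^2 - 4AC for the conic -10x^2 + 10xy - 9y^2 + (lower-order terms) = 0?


The discriminant of a conic Ax^2 + Bxy + Cy^2 + ... = 0 is B^2 - 4AC.
B^2 = 10^2 = 100
4AC = 4*(-10)*(-9) = 360
Discriminant = 100 - 360 = -260

-260


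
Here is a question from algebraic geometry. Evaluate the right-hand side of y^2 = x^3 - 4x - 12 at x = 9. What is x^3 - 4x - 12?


Compute x^3 - 4x - 12 at x = 9:
x^3 = 9^3 = 729
(-4)*x = (-4)*9 = -36
Sum: 729 - 36 - 12 = 681

681


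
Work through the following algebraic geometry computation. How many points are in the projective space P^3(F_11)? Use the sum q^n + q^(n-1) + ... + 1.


P^3(F_11) has (q^(n+1) - 1)/(q - 1) points.
= 11^3 + 11^2 + 11^1 + 11^0
= 1331 + 121 + 11 + 1
= 1464

1464


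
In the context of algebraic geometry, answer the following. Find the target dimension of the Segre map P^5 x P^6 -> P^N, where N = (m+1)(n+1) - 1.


The Segre embedding maps P^m x P^n into P^N via
all products of coordinates from each factor.
N = (m+1)(n+1) - 1
N = (5+1)(6+1) - 1
N = 6*7 - 1
N = 42 - 1 = 41

41


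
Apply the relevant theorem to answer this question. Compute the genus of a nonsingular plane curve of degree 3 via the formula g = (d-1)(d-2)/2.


Using the genus formula for smooth plane curves:
g = (d-1)(d-2)/2
g = (3-1)(3-2)/2
g = 2*1/2
g = 2/2 = 1

1


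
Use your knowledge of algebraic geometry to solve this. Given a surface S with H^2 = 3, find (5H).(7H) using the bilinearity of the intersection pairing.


Using bilinearity of the intersection pairing on a surface S:
(aH).(bH) = ab * (H.H)
We have H^2 = 3.
D.E = (5H).(7H) = 5*7*3
= 35*3
= 105

105


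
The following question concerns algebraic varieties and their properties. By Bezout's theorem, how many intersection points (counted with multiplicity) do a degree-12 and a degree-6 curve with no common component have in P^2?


Bezout's theorem states the intersection count equals the product of degrees.
Intersection count = 12 * 6 = 72

72


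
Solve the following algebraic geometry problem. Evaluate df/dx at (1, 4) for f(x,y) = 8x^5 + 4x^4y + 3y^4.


df/dx = 5*8*x^4 + 4*4*x^3*y
At (1,4): 5*8*1^4 + 4*4*1^3*4
= 40 + 64
= 104

104


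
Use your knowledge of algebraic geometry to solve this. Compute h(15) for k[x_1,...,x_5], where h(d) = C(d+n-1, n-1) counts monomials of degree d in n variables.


The Hilbert function for the polynomial ring in 5 variables is:
h(d) = C(d+n-1, n-1)
h(15) = C(15+5-1, 5-1) = C(19, 4)
= 19! / (4! * 15!)
= 3876

3876


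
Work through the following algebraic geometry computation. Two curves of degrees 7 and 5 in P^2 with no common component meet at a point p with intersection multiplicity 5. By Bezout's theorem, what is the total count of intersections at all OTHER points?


By Bezout's theorem, the total intersection number is d1 * d2.
Total = 7 * 5 = 35
Intersection multiplicity at p = 5
Remaining intersections = 35 - 5 = 30

30


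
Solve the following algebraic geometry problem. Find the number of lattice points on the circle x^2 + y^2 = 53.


Systematically check integer values of x where x^2 <= 53.
For each valid x, check if 53 - x^2 is a perfect square.
x=2: 53 - 4 = 49, sqrt = 7 (valid)
x=7: 53 - 49 = 4, sqrt = 2 (valid)
Total integer solutions found: 8

8


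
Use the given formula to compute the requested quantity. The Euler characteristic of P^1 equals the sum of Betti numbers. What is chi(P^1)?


The complex projective space P^1 has one cell in each even real dimension 0, 2, ..., 2.
The cohomology groups are H^{2k}(P^1) = Z for k = 0,...,1, and 0 otherwise.
Euler characteristic = sum of Betti numbers = 1 per even-dimensional cohomology group.
chi(P^1) = 1 + 1 = 2

2


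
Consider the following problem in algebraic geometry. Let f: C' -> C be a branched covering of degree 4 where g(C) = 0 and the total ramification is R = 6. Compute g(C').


Riemann-Hurwitz formula: 2g' - 2 = d(2g - 2) + R
Given: d = 4, g = 0, R = 6
2g' - 2 = 4*(2*0 - 2) + 6
2g' - 2 = 4*(-2) + 6
2g' - 2 = -8 + 6 = -2
2g' = 0
g' = 0

0


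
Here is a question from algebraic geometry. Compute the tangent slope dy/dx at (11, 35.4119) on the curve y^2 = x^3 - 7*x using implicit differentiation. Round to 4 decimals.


Using implicit differentiation of y^2 = x^3 - 7*x:
2y * dy/dx = 3x^2 - 7
dy/dx = (3x^2 - 7)/(2y)
Numerator: 3*11^2 - 7 = 356
Denominator: 2*35.4119 = 70.8238
dy/dx = 356/70.8238 = 5.0266

5.0266


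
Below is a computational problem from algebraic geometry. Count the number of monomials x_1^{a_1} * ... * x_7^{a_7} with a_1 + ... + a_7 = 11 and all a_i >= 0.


The number of degree-11 monomials in 7 variables is C(d+n-1, n-1).
= C(11+7-1, 7-1) = C(17, 6)
= 12376

12376


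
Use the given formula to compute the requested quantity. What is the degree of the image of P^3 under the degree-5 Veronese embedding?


The Veronese variety v_5(P^3) has degree d^r.
d^r = 5^3 = 125

125


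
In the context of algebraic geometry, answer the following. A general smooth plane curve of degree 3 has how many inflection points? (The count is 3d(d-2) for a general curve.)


For a general smooth plane curve C of degree d, the inflection points are
the intersection of C with its Hessian curve, which has degree 3(d-2).
By Bezout, the total intersection number is d * 3(d-2) = 3 * 3 = 9.
For a general curve every flex is ordinary, so each contributes
multiplicity 1 to C·Hess(C), and the number of distinct inflection
points is 3d(d-2).
Inflection points = 3*3*(3-2) = 3*3*1 = 9

9


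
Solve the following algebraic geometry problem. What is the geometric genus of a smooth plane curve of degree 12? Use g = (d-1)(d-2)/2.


Using the genus formula for smooth plane curves:
g = (d-1)(d-2)/2
g = (12-1)(12-2)/2
g = 11*10/2
g = 110/2 = 55

55


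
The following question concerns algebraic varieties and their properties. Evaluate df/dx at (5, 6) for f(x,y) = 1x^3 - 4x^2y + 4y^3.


df/dx = 3*1*x^2 + 2*(-4)*x^1*y
At (5,6): 3*1*5^2 + 2*(-4)*5^1*6
= 75 - 240
= -165

-165


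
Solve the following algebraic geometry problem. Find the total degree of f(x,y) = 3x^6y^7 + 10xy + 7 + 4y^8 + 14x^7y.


Examine each term for its total degree (sum of exponents).
  Term '3x^6y^7' has total degree 6+7 = 13.
  Term '10xy' has total degree 1+1 = 2.
  Term '7' has total degree 0+0 = 0.
  Term '4y^8' has total degree 0+8 = 8.
  Term '14x^7y' has total degree 7+1 = 8.
The maximum total degree among all terms is 13.

13


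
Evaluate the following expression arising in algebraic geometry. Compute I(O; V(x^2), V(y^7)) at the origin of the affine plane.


The intersection multiplicity of V(x^a) and V(y^b) at the origin is:
I(O; V(x^2), V(y^7)) = dim_k(k[x,y]/(x^2, y^7))
A basis for k[x,y]/(x^2, y^7) is the set of monomials x^i * y^j
where 0 <= i < 2 and 0 <= j < 7.
The number of such monomials is 2 * 7 = 14

14


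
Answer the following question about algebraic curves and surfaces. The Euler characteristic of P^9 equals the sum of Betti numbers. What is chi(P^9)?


The complex projective space P^9 has one cell in each even real dimension 0, 2, ..., 18.
The cohomology groups are H^{2k}(P^9) = Z for k = 0,...,9, and 0 otherwise.
Euler characteristic = sum of Betti numbers = 1 per even-dimensional cohomology group.
chi(P^9) = 9 + 1 = 10

10


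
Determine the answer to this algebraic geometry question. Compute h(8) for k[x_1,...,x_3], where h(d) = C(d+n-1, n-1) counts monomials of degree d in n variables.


The Hilbert function for the polynomial ring in 3 variables is:
h(d) = C(d+n-1, n-1)
h(8) = C(8+3-1, 3-1) = C(10, 2)
= 10! / (2! * 8!)
= 45

45


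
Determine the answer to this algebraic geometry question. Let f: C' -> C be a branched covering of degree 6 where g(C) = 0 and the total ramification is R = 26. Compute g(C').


Riemann-Hurwitz formula: 2g' - 2 = d(2g - 2) + R
Given: d = 6, g = 0, R = 26
2g' - 2 = 6*(2*0 - 2) + 26
2g' - 2 = 6*(-2) + 26
2g' - 2 = -12 + 26 = 14
2g' = 16
g' = 8

8


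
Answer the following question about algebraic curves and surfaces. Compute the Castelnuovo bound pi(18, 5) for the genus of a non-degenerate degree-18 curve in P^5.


Castelnuovo's bound: write d - 1 = m(r-1) + epsilon with 0 <= epsilon < r-1.
d - 1 = 18 - 1 = 17
r - 1 = 5 - 1 = 4
17 = 4*4 + 1, so m = 4, epsilon = 1
pi(d, r) = m(m-1)(r-1)/2 + m*epsilon
= 4*3*4/2 + 4*1
= 48/2 + 4
= 24 + 4 = 28

28


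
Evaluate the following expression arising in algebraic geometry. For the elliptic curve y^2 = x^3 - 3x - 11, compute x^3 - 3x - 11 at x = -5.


Compute x^3 - 3x - 11 at x = -5:
x^3 = (-5)^3 = -125
(-3)*x = (-3)*(-5) = 15
Sum: -125 + 15 - 11 = -121

-121


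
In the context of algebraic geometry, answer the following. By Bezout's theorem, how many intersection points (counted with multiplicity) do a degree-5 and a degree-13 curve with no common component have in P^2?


Bezout's theorem states the intersection count equals the product of degrees.
Intersection count = 5 * 13 = 65

65
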